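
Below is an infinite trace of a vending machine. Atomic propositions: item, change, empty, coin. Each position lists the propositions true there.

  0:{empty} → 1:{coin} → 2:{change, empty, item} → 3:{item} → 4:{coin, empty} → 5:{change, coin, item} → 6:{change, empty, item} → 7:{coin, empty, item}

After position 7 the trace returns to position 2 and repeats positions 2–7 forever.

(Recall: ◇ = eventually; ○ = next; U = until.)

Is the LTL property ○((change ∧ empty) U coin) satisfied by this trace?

The position after 0 is 1; (change ∧ empty) U coin is true there.

Holds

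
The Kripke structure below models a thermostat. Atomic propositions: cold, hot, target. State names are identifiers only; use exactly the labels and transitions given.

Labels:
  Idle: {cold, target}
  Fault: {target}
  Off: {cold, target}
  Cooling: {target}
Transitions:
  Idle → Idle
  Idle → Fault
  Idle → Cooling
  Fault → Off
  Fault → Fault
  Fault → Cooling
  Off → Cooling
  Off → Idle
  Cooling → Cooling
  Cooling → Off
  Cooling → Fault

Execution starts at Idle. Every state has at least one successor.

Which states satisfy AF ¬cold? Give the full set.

States satisfying ¬cold: {Fault, Cooling}.
States satisfying AF ¬cold: {Fault, Cooling}.

{Fault, Cooling}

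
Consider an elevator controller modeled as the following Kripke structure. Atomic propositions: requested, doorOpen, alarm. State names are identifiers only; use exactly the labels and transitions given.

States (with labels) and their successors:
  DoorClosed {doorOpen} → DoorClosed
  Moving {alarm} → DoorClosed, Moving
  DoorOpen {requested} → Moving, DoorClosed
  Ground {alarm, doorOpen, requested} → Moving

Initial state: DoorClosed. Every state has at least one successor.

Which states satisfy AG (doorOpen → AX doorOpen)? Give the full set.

{DoorClosed, Moving, DoorOpen}

States satisfying doorOpen → AX doorOpen: {DoorClosed, Moving, DoorOpen}.
States satisfying AG (doorOpen → AX doorOpen): {DoorClosed, Moving, DoorOpen}.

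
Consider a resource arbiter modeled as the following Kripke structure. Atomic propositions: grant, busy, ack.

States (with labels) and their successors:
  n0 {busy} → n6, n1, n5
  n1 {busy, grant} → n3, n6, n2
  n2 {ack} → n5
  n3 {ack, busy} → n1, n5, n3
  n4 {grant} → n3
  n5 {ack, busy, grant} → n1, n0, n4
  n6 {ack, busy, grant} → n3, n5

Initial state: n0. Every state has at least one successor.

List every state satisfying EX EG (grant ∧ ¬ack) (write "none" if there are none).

States satisfying EG (grant ∧ ¬ack): ∅.
States satisfying EX EG (grant ∧ ¬ack): ∅.

none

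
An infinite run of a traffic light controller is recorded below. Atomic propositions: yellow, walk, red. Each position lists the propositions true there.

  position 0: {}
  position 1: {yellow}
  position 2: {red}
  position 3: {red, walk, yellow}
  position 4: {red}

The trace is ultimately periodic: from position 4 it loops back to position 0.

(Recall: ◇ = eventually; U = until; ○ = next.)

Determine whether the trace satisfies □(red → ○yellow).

Does not hold

red → ○yellow must hold at every position from 0 onward. It fails at position 3, so □(red → ○yellow) is false.
Positions where red holds: 2, 3, 4.
Check ○yellow at each: 2→ok, 3→fails, 4→fails.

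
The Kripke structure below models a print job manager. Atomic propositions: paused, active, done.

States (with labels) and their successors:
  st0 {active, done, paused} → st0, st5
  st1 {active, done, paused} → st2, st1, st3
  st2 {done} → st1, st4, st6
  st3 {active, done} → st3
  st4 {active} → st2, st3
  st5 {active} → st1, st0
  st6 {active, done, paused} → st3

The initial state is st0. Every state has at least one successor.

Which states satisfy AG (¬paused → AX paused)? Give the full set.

States satisfying ¬paused → AX paused: {st0, st1, st5, st6}.
States satisfying AG (¬paused → AX paused): ∅.

none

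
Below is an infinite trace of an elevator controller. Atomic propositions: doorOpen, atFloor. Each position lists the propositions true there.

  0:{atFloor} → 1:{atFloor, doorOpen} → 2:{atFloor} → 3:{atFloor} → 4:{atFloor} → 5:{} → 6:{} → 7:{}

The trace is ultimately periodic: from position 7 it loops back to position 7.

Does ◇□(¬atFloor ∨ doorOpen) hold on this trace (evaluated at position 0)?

Satisfied

□(¬atFloor ∨ doorOpen) holds at position 5, which is reachable from 0, so ◇□(¬atFloor ∨ doorOpen) holds.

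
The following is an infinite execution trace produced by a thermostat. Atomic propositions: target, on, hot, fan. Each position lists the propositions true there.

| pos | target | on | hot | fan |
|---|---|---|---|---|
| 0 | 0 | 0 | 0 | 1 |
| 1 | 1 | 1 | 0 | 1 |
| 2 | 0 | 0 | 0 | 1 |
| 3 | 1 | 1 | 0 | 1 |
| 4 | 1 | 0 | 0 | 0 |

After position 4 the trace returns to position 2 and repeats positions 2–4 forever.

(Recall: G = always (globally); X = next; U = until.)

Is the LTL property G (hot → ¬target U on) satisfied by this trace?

hot → ¬target U on holds at every position 0..4, and those are all positions ever visited, so G (hot → ¬target U on) holds.

Yes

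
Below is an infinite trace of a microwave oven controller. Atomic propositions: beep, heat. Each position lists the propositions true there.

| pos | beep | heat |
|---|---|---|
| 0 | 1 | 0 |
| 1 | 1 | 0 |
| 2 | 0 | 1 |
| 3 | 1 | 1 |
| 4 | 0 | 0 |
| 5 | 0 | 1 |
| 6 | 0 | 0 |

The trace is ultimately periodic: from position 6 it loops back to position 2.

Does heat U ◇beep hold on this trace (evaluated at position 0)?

Walking from position 0: ◇beep first holds at position 0, and heat holds at every earlier position along the way, so heat U ◇beep holds.

Yes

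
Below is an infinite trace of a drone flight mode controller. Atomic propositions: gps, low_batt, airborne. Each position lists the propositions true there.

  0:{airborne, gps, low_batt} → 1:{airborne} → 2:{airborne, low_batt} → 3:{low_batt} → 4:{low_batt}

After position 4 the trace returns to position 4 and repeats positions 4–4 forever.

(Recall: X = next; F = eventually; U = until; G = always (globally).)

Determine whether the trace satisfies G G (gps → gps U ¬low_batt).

G (gps → gps U ¬low_batt) holds at every position 0..4, and those are all positions ever visited, so G G (gps → gps U ¬low_batt) holds.

Satisfied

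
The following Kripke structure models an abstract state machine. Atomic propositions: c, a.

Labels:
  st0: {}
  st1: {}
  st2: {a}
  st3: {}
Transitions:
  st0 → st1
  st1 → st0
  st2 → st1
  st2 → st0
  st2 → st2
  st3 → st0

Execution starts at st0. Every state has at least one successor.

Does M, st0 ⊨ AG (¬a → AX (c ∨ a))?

States satisfying ¬a → AX (c ∨ a): {st2}.
States satisfying AG (¬a → AX (c ∨ a)): ∅.
st0 is reachable from st0 and violates ¬a → AX (c ∨ a), so AG fails at st0.
st0 ∉ Sat(AG (¬a → AX (c ∨ a))).

Does not hold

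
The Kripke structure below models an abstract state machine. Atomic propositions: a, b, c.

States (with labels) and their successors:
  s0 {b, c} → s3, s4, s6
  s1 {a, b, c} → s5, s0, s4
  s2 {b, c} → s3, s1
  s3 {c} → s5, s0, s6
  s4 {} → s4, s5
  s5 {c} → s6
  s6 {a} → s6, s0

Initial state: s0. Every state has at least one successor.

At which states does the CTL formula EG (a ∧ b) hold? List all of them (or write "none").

States satisfying a ∧ b: {s1}.
States satisfying EG (a ∧ b): ∅.

none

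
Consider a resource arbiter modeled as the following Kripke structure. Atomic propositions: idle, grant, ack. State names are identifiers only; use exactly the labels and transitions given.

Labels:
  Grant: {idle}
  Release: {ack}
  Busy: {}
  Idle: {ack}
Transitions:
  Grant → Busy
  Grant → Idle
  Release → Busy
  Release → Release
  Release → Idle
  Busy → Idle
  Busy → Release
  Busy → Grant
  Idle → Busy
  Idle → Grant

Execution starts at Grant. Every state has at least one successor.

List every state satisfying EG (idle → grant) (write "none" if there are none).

States satisfying idle → grant: {Release, Busy, Idle}.
States satisfying EG (idle → grant): {Release, Busy, Idle}.

{Release, Busy, Idle}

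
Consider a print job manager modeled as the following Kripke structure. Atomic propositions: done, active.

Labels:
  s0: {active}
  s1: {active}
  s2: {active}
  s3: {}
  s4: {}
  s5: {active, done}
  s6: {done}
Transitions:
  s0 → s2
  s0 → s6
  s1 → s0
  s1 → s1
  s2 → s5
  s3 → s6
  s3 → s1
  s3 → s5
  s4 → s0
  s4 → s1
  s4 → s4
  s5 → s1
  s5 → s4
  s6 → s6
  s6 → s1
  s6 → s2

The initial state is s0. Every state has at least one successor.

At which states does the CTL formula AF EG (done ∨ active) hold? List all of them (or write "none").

{s0, s1, s2, s3, s5, s6}

States satisfying EG (done ∨ active): {s0, s1, s2, s5, s6}.
States satisfying AF EG (done ∨ active): {s0, s1, s2, s3, s5, s6}.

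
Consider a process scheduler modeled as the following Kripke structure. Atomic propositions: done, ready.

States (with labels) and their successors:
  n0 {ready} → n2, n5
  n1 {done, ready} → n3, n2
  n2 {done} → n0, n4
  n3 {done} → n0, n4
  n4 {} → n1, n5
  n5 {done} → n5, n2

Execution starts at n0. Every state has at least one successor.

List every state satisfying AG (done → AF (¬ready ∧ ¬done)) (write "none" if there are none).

none

States satisfying done → AF (¬ready ∧ ¬done): {n0, n4}.
States satisfying AG (done → AF (¬ready ∧ ¬done)): ∅.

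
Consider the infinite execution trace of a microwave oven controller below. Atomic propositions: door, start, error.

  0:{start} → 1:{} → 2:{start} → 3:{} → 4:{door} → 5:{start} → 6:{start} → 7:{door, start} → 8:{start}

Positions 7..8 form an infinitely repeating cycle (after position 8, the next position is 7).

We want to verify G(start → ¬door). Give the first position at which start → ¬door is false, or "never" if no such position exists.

7

Check start → ¬door at each position in order: 0 ✓, 1 ✓, 2 ✓, 3 ✓, 4 ✓, 5 ✓, 6 ✓.
At position 7 the labels are {door, start}, so start → ¬door is false there. This is the first violation.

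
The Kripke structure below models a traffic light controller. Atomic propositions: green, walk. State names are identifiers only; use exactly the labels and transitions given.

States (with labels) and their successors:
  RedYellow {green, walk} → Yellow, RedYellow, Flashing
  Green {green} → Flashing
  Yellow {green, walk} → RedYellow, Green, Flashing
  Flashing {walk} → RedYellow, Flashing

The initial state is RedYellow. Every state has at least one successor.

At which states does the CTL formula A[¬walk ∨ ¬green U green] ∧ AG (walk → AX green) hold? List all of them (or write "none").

States satisfying ¬walk ∨ ¬green: {Green, Flashing}.
States satisfying green: {RedYellow, Green, Yellow}.
States satisfying A[¬walk ∨ ¬green U green]: {RedYellow, Green, Yellow}.
States satisfying walk → AX green: {Green}.
States satisfying AG (walk → AX green): ∅.
States satisfying A[¬walk ∨ ¬green U green] ∧ AG (walk → AX green): ∅.

none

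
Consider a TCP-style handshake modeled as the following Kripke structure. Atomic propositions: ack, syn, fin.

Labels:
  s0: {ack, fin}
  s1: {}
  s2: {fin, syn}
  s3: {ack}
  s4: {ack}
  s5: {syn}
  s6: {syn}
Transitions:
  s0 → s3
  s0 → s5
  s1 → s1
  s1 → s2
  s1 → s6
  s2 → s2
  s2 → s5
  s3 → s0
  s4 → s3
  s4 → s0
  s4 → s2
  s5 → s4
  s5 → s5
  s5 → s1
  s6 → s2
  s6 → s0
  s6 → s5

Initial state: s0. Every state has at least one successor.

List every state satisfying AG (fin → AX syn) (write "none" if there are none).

none

States satisfying fin → AX syn: {s1, s2, s3, s4, s5, s6}.
States satisfying AG (fin → AX syn): ∅.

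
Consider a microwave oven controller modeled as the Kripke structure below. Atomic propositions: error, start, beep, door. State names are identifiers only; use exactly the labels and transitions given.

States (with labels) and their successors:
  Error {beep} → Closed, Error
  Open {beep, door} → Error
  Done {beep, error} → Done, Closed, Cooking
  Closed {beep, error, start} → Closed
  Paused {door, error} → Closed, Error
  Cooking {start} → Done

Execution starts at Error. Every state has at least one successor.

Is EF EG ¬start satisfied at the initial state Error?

States satisfying EG ¬start: {Error, Open, Done, Paused}.
States satisfying EF EG ¬start: {Error, Open, Done, Paused, Cooking}.
Some path from Error reaches a state where EG ¬start holds.
Error ∈ Sat(EF EG ¬start).

Satisfied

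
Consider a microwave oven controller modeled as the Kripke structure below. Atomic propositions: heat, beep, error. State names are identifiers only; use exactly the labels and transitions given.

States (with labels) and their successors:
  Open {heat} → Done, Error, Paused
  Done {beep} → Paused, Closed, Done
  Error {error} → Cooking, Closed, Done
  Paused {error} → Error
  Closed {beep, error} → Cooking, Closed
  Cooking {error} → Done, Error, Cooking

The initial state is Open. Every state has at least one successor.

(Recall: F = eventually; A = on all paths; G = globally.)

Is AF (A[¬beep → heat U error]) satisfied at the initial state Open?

No

States satisfying A[¬beep → heat U error]: {Error, Paused, Closed, Cooking}.
States satisfying AF (A[¬beep → heat U error]): {Error, Paused, Closed, Cooking}.
There is a path from Open along which A[¬beep → heat U error] never holds.
Open ∉ Sat(AF (A[¬beep → heat U error])).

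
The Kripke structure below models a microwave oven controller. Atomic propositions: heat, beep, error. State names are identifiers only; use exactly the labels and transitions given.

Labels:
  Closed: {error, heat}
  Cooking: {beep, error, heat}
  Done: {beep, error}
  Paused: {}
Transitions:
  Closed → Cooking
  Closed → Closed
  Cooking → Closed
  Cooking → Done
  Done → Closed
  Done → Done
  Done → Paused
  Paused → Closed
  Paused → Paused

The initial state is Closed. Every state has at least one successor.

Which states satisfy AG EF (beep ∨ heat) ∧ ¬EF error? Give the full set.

none

States satisfying EF (beep ∨ heat): {Closed, Cooking, Done, Paused}.
States satisfying AG EF (beep ∨ heat): {Closed, Cooking, Done, Paused}.
States satisfying error: {Closed, Cooking, Done}.
States satisfying EF error: {Closed, Cooking, Done, Paused}.
States satisfying ¬EF error: ∅.
States satisfying AG EF (beep ∨ heat) ∧ ¬EF error: ∅.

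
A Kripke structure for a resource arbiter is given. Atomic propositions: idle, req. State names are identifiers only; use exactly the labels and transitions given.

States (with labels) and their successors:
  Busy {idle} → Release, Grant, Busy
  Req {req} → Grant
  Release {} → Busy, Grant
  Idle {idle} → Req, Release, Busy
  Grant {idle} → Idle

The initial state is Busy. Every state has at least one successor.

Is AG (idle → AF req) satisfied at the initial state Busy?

States satisfying idle → AF req: {Req, Release}.
States satisfying AG (idle → AF req): ∅.
Busy is reachable from Busy and violates idle → AF req, so AG fails at Busy.
Busy ∉ Sat(AG (idle → AF req)).

Violated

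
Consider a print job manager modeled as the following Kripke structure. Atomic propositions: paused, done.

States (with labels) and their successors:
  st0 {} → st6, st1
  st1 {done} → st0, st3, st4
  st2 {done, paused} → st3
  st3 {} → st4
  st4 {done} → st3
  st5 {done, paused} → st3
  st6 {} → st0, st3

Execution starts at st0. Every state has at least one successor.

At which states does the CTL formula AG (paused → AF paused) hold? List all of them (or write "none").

{st0, st1, st2, st3, st4, st5, st6}

States satisfying paused → AF paused: {st0, st1, st2, st3, st4, st5, st6}.
States satisfying AG (paused → AF paused): {st0, st1, st2, st3, st4, st5, st6}.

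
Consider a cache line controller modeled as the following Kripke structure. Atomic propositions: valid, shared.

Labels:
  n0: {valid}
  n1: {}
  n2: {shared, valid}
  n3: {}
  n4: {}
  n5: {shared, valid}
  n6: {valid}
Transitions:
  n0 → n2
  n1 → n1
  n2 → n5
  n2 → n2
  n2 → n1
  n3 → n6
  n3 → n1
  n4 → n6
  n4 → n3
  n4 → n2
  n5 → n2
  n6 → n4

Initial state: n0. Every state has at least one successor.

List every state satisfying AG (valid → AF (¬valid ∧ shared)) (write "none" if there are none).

States satisfying valid → AF (¬valid ∧ shared): {n1, n3, n4}.
States satisfying AG (valid → AF (¬valid ∧ shared)): {n1}.

{n1}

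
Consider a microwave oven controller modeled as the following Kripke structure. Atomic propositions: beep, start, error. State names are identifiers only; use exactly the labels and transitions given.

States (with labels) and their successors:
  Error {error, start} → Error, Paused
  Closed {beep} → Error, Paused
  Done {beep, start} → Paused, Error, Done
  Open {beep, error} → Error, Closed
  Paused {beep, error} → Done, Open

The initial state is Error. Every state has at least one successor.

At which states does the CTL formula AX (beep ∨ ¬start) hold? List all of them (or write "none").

States satisfying beep ∨ ¬start: {Closed, Done, Open, Paused}.
States satisfying AX (beep ∨ ¬start): {Paused}.

{Paused}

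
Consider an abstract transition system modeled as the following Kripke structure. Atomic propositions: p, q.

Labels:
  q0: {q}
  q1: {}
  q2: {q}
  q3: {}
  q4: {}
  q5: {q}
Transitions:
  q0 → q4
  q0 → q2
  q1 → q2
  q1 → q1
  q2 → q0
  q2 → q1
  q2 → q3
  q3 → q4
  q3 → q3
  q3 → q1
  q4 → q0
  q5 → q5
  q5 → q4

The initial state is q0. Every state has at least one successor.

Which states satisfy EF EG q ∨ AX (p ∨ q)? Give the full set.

States satisfying EG q: {q0, q2, q5}.
States satisfying EF EG q: {q0, q1, q2, q3, q4, q5}.
States satisfying p ∨ q: {q0, q2, q5}.
States satisfying AX (p ∨ q): {q4}.
States satisfying EF EG q ∨ AX (p ∨ q): {q0, q1, q2, q3, q4, q5}.

{q0, q1, q2, q3, q4, q5}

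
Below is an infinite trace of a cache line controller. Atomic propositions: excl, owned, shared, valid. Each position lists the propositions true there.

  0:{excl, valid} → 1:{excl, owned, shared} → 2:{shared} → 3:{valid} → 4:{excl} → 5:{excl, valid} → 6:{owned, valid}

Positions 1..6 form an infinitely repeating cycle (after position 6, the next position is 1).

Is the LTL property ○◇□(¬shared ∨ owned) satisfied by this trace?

The position after 0 is 1; ◇□(¬shared ∨ owned) is false there.

Violated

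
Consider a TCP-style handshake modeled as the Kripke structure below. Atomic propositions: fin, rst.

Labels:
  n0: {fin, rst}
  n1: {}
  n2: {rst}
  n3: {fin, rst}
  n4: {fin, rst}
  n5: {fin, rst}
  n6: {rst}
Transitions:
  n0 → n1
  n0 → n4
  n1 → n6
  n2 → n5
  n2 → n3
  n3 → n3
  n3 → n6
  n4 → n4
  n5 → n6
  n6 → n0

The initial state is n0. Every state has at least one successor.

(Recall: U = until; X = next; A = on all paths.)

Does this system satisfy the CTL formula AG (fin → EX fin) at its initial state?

States satisfying fin → EX fin: {n0, n1, n2, n3, n4, n6}.
States satisfying AG (fin → EX fin): {n0, n1, n3, n4, n6}.
Every state reachable from n0 satisfies fin → EX fin.
n0 ∈ Sat(AG (fin → EX fin)).

Holds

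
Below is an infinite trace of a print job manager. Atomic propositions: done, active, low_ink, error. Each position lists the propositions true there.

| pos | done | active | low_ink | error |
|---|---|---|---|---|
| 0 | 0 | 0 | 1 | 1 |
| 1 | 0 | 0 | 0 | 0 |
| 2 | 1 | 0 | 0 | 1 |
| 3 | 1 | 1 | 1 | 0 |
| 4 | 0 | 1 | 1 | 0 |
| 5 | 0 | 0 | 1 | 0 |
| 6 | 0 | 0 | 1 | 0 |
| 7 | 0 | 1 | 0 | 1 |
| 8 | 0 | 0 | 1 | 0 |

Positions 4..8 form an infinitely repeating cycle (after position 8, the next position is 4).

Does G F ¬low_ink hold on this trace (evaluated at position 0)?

Holds

F ¬low_ink holds at every position 0..8, and those are all positions ever visited, so G F ¬low_ink holds.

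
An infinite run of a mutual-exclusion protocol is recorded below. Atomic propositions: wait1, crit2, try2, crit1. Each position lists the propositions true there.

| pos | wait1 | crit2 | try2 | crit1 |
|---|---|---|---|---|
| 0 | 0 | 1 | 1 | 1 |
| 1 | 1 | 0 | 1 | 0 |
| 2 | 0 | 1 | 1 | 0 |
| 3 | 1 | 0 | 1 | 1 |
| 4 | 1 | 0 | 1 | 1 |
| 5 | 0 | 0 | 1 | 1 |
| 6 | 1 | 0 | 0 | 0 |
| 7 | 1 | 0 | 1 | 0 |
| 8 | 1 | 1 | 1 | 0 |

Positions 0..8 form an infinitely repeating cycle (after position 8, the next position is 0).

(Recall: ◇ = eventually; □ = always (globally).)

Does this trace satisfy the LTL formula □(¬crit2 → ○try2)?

Does not hold

¬crit2 → ○try2 must hold at every position from 0 onward. It fails at position 5, so □(¬crit2 → ○try2) is false.
Positions where ¬crit2 holds: 1, 3, 4, 5, 6, 7.
Check ○try2 at each: 1→ok, 3→ok, 4→ok, 5→fails, 6→ok, 7→ok.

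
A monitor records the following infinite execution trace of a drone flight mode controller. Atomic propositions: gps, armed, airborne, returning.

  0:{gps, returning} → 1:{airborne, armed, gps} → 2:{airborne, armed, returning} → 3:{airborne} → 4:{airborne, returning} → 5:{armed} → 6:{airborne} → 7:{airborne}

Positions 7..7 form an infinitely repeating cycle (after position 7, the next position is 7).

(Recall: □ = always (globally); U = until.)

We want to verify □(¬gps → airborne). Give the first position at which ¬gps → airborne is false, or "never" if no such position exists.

5

Check ¬gps → airborne at each position in order: 0 ✓, 1 ✓, 2 ✓, 3 ✓, 4 ✓.
At position 5 the labels are {armed}, so ¬gps → airborne is false there. This is the first violation.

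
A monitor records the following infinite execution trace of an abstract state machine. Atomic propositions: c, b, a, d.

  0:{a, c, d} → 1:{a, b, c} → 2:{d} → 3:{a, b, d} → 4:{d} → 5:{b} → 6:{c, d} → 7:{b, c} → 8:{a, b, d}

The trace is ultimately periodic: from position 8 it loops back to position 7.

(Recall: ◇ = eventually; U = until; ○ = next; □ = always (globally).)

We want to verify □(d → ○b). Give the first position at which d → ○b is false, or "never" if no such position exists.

Check d → ○b at each position in order: 0 ✓, 1 ✓, 2 ✓.
At position 3 the labels are {a, b, d} and the next position 4 has {d}, so d → ○b is false there. This is the first violation.

3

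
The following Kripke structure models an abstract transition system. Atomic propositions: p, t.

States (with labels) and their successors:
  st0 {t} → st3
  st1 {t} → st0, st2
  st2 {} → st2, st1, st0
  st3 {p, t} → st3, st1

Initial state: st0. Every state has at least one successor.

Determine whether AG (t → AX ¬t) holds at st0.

Violated

States satisfying t → AX ¬t: {st2}.
States satisfying AG (t → AX ¬t): ∅.
st0 is reachable from st0 and violates t → AX ¬t, so AG fails at st0.
st0 ∉ Sat(AG (t → AX ¬t)).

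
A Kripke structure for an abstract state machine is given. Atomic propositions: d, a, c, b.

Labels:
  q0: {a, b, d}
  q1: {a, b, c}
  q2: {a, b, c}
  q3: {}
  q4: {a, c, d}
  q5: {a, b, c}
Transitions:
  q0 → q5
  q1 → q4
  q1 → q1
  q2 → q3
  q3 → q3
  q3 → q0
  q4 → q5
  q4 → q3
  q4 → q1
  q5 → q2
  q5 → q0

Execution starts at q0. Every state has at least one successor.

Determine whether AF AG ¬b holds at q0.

States satisfying AG ¬b: ∅.
States satisfying AF AG ¬b: ∅.
There is a path from q0 along which AG ¬b never holds.
q0 ∉ Sat(AF AG ¬b).

Does not hold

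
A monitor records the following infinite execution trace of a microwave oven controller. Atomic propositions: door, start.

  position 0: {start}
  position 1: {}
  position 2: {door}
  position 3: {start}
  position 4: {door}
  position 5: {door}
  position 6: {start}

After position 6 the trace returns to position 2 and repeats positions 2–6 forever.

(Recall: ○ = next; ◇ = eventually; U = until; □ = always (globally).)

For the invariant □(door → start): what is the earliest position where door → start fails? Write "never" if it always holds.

2

Check door → start at each position in order: 0 ✓, 1 ✓.
At position 2 the labels are {door}, so door → start is false there. This is the first violation.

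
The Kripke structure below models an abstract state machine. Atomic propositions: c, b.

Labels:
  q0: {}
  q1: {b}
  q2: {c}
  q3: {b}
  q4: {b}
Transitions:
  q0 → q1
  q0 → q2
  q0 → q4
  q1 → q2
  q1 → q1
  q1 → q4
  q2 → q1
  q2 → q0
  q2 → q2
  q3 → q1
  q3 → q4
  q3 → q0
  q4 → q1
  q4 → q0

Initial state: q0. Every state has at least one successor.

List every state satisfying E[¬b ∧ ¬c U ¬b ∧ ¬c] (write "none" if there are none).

{q0}

States satisfying ¬b ∧ ¬c: {q0}.
States satisfying E[¬b ∧ ¬c U ¬b ∧ ¬c]: {q0}.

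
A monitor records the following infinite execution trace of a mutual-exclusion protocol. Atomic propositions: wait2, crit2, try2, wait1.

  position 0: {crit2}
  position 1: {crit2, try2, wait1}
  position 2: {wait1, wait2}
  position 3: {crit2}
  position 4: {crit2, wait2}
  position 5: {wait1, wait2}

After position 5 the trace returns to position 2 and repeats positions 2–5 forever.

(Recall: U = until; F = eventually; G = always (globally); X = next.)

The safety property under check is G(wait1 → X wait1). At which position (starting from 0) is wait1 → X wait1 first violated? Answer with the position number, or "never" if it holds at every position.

Check wait1 → X wait1 at each position in order: 0 ✓, 1 ✓.
At position 2 the labels are {wait1, wait2} and the next position 3 has {crit2}, so wait1 → X wait1 is false there. This is the first violation.

2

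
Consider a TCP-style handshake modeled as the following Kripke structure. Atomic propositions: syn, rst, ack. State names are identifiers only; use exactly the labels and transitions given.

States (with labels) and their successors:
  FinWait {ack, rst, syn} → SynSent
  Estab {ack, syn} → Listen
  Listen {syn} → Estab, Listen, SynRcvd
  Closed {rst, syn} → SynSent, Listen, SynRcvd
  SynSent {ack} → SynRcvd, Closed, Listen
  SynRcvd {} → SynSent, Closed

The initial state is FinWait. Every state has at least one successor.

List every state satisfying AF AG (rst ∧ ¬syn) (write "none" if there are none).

none

States satisfying AG (rst ∧ ¬syn): ∅.
States satisfying AF AG (rst ∧ ¬syn): ∅.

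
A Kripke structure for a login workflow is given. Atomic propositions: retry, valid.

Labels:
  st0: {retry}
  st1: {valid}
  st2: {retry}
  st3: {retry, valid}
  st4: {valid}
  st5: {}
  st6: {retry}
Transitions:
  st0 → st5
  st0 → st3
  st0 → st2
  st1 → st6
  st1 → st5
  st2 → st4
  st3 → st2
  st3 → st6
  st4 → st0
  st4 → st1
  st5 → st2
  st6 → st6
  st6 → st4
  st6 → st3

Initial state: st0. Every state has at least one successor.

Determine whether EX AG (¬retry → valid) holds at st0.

States satisfying AG (¬retry → valid): ∅.
States satisfying EX AG (¬retry → valid): ∅.
No suitable path/successor from st0 witnesses the formula.
st0 ∉ Sat(EX AG (¬retry → valid)).

Does not hold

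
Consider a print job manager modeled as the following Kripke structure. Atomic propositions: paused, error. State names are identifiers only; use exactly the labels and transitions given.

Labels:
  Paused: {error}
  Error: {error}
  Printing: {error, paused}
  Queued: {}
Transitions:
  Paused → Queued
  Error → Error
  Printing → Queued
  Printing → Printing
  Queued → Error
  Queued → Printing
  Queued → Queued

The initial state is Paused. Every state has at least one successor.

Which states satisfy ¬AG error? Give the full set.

States satisfying error: {Paused, Error, Printing}.
States satisfying AG error: {Error}.
States satisfying ¬AG error: {Paused, Printing, Queued}.

{Paused, Printing, Queued}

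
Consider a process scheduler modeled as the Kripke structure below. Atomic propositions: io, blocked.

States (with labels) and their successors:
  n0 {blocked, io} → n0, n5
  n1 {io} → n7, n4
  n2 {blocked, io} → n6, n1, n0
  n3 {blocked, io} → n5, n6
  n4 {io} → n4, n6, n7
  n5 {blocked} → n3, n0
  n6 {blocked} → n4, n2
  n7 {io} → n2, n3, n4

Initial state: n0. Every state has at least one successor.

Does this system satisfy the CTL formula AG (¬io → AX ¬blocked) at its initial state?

States satisfying ¬io → AX ¬blocked: {n0, n1, n2, n3, n4, n7}.
States satisfying AG (¬io → AX ¬blocked): ∅.
n5 is reachable from n0 and violates ¬io → AX ¬blocked, so AG fails at n0.
n0 ∉ Sat(AG (¬io → AX ¬blocked)).

Does not hold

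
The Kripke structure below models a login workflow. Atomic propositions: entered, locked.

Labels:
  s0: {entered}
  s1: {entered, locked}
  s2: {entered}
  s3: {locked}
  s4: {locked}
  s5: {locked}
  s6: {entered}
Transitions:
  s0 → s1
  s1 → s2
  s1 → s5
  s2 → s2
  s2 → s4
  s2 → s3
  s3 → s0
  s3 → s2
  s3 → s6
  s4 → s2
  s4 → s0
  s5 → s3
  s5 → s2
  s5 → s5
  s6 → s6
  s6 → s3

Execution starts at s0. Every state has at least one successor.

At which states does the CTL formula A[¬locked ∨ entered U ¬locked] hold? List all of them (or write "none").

States satisfying ¬locked ∨ entered: {s0, s1, s2, s6}.
States satisfying ¬locked: {s0, s2, s6}.
States satisfying A[¬locked ∨ entered U ¬locked]: {s0, s2, s6}.

{s0, s2, s6}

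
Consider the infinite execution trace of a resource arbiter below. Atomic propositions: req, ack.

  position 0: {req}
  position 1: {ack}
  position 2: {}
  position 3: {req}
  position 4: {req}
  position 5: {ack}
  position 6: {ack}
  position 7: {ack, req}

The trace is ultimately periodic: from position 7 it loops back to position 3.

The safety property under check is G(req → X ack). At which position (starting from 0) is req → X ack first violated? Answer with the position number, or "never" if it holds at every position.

3

Check req → X ack at each position in order: 0 ✓, 1 ✓, 2 ✓.
At position 3 the labels are {req} and the next position 4 has {req}, so req → X ack is false there. This is the first violation.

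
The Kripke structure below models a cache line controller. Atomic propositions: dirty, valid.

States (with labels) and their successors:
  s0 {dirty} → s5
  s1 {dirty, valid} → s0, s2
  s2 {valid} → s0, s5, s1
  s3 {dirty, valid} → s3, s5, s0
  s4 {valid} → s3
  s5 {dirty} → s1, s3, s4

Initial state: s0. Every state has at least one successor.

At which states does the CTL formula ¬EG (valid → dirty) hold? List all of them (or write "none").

{s2, s4}

States satisfying valid → dirty: {s0, s1, s3, s5}.
States satisfying EG (valid → dirty): {s0, s1, s3, s5}.
States satisfying ¬EG (valid → dirty): {s2, s4}.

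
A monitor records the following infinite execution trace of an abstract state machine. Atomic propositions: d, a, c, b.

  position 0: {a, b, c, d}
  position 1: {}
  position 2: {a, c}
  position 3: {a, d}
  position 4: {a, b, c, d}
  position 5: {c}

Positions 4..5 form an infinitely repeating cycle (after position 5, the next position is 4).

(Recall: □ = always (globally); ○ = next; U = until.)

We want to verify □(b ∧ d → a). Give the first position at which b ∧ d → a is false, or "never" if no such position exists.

never

b ∧ d → a holds at every position 0..5, and those are all the positions the trace ever visits, so the invariant □(b ∧ d → a) is never violated.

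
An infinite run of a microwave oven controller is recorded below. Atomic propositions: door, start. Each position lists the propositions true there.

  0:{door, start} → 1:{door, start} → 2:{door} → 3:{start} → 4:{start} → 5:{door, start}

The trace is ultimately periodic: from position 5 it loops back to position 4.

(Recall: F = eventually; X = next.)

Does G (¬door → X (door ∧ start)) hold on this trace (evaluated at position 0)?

Does not hold

¬door → X (door ∧ start) must hold at every position from 0 onward. It fails at position 3, so G (¬door → X (door ∧ start)) is false.
Positions where ¬door holds: 3, 4.
Check X (door ∧ start) at each: 3→fails, 4→ok.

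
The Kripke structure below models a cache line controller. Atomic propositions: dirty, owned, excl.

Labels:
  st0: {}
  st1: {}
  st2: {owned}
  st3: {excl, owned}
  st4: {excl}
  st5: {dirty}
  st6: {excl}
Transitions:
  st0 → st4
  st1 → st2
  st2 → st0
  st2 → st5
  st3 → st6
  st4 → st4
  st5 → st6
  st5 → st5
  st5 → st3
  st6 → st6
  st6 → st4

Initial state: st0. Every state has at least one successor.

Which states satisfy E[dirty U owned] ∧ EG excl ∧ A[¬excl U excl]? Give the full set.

States satisfying dirty: {st5}.
States satisfying owned: {st2, st3}.
States satisfying E[dirty U owned]: {st2, st3, st5}.
States satisfying excl: {st3, st4, st6}.
States satisfying EG excl: {st3, st4, st6}.
States satisfying ¬excl: {st0, st1, st2, st5}.
States satisfying A[¬excl U excl]: {st0, st3, st4, st6}.
States satisfying EG excl ∧ A[¬excl U excl]: {st3, st4, st6}.
States satisfying E[dirty U owned] ∧ EG excl ∧ A[¬excl U excl]: {st3}.

{st3}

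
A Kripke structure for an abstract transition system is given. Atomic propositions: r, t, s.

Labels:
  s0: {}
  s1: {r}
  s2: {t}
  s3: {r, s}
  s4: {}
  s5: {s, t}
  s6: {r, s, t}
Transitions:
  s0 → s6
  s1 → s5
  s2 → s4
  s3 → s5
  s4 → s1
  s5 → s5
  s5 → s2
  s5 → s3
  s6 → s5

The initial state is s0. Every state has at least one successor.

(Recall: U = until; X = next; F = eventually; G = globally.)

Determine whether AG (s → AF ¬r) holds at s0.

Satisfied

States satisfying s → AF ¬r: {s0, s1, s2, s3, s4, s5, s6}.
States satisfying AG (s → AF ¬r): {s0, s1, s2, s3, s4, s5, s6}.
Every state reachable from s0 satisfies s → AF ¬r.
s0 ∈ Sat(AG (s → AF ¬r)).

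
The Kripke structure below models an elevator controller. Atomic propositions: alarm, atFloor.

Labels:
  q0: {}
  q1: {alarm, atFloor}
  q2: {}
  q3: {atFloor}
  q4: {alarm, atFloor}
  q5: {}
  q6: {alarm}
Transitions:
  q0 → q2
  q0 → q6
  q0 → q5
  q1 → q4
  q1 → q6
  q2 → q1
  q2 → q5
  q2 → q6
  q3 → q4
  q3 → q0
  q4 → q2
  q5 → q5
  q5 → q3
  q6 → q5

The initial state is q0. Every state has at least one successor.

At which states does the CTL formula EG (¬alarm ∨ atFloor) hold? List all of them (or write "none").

{q0, q1, q2, q3, q4, q5}

States satisfying ¬alarm ∨ atFloor: {q0, q1, q2, q3, q4, q5}.
States satisfying EG (¬alarm ∨ atFloor): {q0, q1, q2, q3, q4, q5}.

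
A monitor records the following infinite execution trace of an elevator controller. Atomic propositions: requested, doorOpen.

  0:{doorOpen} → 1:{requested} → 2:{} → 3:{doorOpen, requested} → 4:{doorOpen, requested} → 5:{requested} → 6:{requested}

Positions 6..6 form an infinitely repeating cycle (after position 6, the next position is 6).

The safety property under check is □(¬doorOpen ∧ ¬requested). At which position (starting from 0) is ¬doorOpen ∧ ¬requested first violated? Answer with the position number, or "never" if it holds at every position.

At position 0 the labels are {doorOpen}, so ¬doorOpen ∧ ¬requested is false there. This is the first violation.

0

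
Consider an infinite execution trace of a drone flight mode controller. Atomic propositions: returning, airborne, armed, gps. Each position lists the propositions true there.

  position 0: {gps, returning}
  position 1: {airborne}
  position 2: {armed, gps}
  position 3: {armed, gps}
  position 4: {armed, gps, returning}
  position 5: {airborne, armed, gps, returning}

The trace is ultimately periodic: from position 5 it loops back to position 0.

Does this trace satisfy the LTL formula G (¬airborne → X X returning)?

Violated

¬airborne → X X returning must hold at every position from 0 onward. It fails at position 0, so G (¬airborne → X X returning) is false.
Positions where ¬airborne holds: 0, 2, 3, 4.
Check X X returning at each: 0→fails, 2→ok, 3→ok, 4→ok.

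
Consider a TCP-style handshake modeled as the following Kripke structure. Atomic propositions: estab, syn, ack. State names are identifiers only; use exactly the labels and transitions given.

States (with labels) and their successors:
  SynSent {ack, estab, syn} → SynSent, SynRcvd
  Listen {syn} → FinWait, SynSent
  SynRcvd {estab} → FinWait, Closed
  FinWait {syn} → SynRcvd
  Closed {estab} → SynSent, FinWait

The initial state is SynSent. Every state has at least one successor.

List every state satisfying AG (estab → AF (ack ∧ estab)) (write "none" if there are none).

none

States satisfying estab → AF (ack ∧ estab): {SynSent, Listen, FinWait}.
States satisfying AG (estab → AF (ack ∧ estab)): ∅.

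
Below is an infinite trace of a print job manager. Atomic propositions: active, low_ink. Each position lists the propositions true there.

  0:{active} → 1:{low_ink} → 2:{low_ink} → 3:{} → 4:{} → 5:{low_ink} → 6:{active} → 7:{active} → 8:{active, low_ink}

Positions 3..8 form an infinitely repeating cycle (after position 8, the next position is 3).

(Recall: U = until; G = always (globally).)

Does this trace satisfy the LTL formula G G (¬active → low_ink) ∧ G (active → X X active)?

G (¬active → low_ink) must hold at every position from 0 onward. It fails at position 0, so G G (¬active → low_ink) is false.
active → X X active must hold at every position from 0 onward. It fails at position 0, so G (active → X X active) is false.
Positions where active holds: 0, 6, 7, 8.
Check X X active at each: 0→fails, 6→ok, 7→fails, 8→fails.
At position 0: G G (¬active → low_ink) is false; G (active → X X active) is false; so G G (¬active → low_ink) ∧ G (active → X X active) is false.

Violated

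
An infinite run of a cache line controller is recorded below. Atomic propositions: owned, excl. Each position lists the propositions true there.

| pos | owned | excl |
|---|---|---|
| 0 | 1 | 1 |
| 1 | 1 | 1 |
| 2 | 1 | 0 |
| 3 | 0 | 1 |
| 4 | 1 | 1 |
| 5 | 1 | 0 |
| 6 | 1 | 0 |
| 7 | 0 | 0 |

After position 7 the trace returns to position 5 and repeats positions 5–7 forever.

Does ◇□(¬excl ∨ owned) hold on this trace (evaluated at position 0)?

Satisfied

□(¬excl ∨ owned) holds at position 4, which is reachable from 0, so ◇□(¬excl ∨ owned) holds.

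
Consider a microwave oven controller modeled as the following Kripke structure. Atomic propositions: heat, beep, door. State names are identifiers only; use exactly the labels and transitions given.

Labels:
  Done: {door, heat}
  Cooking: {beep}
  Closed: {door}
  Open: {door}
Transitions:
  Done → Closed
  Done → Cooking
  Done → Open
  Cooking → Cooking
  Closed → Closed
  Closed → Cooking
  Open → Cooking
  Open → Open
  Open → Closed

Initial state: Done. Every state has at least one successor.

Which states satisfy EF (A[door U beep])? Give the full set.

{Done, Cooking, Closed, Open}

States satisfying A[door U beep]: {Cooking}.
States satisfying EF (A[door U beep]): {Done, Cooking, Closed, Open}.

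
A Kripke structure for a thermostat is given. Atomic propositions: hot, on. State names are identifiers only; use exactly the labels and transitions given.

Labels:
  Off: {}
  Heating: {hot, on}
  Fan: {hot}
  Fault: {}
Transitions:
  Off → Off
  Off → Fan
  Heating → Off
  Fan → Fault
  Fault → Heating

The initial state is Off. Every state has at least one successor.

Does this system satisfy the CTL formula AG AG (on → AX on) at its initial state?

No

States satisfying AG (on → AX on): ∅.
States satisfying AG AG (on → AX on): ∅.
Fan is reachable from Off and violates AG (on → AX on), so AG fails at Off.
Off ∉ Sat(AG AG (on → AX on)).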